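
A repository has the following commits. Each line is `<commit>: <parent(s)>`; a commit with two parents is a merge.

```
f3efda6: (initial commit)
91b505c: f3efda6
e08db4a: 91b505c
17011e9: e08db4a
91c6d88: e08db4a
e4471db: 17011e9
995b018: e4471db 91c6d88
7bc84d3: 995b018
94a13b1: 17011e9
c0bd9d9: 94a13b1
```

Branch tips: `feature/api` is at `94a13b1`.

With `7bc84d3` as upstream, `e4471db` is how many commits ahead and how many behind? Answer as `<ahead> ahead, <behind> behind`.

Reachable from e4471db: {17011e9, 91b505c, e08db4a, e4471db, f3efda6}.
Reachable from 7bc84d3: {17011e9, 7bc84d3, 91b505c, 91c6d88, 995b018, e08db4a, e4471db, f3efda6}.
Only in e4471db's history (ahead): {} — 0.
Only in 7bc84d3's history (behind): {7bc84d3, 91c6d88, 995b018} — 3.

0 ahead, 3 behind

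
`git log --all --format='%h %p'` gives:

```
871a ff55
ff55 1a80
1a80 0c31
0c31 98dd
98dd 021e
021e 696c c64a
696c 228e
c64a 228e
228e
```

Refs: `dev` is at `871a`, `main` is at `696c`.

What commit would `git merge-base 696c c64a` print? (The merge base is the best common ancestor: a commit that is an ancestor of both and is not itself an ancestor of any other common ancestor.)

Ancestors of 696c: {228e, 696c}.
Ancestors of c64a: {228e, c64a}.
Common ancestors: {228e}.
The only common ancestor is 228e, so it is the merge base.

228e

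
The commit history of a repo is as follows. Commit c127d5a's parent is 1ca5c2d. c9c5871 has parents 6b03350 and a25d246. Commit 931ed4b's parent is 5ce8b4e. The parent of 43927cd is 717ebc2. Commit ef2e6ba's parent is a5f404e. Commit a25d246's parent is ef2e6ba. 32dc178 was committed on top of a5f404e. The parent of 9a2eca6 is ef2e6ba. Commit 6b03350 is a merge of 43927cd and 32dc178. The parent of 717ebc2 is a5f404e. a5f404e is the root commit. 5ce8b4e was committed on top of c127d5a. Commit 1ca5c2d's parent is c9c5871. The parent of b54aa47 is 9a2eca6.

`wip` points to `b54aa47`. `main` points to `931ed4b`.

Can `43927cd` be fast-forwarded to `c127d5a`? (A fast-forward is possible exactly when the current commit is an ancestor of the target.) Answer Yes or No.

A fast-forward from 43927cd to c127d5a is possible iff 43927cd is an ancestor of c127d5a.
Ancestors of c127d5a: {1ca5c2d, 32dc178, 43927cd, 6b03350, 717ebc2, a25d246, a5f404e, c127d5a, c9c5871, ef2e6ba}.
43927cd is among them, so fast-forward is possible.

Yes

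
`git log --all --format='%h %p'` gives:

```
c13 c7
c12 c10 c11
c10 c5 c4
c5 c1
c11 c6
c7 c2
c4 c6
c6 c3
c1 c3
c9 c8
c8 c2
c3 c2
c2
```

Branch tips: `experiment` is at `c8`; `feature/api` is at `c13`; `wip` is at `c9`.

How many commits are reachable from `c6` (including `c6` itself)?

Walking parent pointers from c6: reachable set = {c2, c3, c6}.
That is 3 commits.

3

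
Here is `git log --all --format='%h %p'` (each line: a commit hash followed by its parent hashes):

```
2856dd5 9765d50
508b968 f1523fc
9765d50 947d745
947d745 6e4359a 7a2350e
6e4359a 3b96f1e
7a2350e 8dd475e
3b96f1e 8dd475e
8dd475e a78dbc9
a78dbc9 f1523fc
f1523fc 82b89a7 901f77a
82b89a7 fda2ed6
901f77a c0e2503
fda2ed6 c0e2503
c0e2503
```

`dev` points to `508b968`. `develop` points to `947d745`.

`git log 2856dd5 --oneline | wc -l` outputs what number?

13

Walking parent pointers from 2856dd5: reachable set = {2856dd5, 3b96f1e, 6e4359a, 7a2350e, 82b89a7, 8dd475e, 901f77a, 947d745, 9765d50, a78dbc9, c0e2503, f1523fc, fda2ed6}.
That is 13 commits.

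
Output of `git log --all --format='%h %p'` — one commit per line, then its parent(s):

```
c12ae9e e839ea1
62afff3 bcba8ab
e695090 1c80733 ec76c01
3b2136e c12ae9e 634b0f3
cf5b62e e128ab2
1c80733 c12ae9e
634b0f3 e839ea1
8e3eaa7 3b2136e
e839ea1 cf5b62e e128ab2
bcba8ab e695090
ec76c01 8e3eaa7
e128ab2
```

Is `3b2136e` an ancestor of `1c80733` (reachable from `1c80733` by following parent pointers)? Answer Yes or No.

Ancestors of 1c80733: {1c80733, c12ae9e, cf5b62e, e128ab2, e839ea1}.
3b2136e is not in that set, so it is not an ancestor of 1c80733.

No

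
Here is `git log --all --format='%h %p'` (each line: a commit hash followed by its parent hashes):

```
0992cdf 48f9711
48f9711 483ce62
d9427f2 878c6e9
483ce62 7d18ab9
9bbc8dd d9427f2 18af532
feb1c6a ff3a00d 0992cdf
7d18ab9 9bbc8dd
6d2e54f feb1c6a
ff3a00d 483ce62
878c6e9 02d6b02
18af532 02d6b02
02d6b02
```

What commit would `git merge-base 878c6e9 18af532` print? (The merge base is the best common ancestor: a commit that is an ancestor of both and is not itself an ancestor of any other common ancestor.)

02d6b02

Ancestors of 878c6e9: {02d6b02, 878c6e9}.
Ancestors of 18af532: {02d6b02, 18af532}.
Common ancestors: {02d6b02}.
The only common ancestor is 02d6b02, so it is the merge base.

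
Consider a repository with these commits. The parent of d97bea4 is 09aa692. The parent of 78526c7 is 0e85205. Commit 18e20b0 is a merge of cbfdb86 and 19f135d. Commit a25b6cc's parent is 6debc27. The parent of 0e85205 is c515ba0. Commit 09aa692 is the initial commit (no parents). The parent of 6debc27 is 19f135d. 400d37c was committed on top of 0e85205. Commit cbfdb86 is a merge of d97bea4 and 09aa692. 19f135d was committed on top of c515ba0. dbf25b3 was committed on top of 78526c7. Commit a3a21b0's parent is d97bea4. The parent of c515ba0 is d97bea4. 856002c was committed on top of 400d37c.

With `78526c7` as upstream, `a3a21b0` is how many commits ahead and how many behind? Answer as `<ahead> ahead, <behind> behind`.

Reachable from a3a21b0: {09aa692, a3a21b0, d97bea4}.
Reachable from 78526c7: {09aa692, 0e85205, 78526c7, c515ba0, d97bea4}.
Only in a3a21b0's history (ahead): {a3a21b0} — 1.
Only in 78526c7's history (behind): {0e85205, 78526c7, c515ba0} — 3.

1 ahead, 3 behind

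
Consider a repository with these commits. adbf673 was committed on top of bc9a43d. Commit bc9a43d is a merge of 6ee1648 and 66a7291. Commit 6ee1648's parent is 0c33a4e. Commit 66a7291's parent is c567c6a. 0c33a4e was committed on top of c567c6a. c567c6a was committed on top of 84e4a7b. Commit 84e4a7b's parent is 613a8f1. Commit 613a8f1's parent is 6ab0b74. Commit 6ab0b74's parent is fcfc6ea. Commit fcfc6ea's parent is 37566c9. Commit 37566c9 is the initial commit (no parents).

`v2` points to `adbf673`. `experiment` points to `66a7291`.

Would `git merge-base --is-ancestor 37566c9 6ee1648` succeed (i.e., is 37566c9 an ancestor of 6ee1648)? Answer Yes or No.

Yes

Ancestors of 6ee1648 (commits reachable by following parents): {0c33a4e, 37566c9, 613a8f1, 6ab0b74, 6ee1648, 84e4a7b, c567c6a, fcfc6ea}.
37566c9 is in that set, so it is an ancestor of 6ee1648.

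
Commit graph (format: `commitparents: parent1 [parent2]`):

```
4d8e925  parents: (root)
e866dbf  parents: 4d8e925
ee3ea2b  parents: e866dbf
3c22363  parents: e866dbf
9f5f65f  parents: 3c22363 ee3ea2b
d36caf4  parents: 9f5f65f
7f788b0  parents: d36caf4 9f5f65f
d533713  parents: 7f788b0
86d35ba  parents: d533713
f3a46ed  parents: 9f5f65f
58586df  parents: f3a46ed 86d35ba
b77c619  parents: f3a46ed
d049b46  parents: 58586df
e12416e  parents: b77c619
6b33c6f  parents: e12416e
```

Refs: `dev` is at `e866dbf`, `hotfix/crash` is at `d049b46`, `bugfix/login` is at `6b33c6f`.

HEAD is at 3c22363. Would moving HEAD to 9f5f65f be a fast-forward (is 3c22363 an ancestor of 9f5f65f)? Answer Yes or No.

A fast-forward from 3c22363 to 9f5f65f is possible iff 3c22363 is an ancestor of 9f5f65f.
Ancestors of 9f5f65f: {3c22363, 4d8e925, 9f5f65f, e866dbf, ee3ea2b}.
3c22363 is among them, so fast-forward is possible.

Yes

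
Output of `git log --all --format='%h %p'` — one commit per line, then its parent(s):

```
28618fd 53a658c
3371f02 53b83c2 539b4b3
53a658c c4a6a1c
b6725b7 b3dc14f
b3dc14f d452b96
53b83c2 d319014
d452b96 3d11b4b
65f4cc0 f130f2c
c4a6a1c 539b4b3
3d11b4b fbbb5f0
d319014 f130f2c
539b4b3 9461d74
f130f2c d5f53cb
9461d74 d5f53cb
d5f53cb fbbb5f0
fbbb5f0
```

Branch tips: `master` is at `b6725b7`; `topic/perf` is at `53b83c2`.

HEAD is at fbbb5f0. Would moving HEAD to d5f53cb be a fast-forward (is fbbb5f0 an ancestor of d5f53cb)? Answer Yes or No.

A fast-forward from fbbb5f0 to d5f53cb is possible iff fbbb5f0 is an ancestor of d5f53cb.
Ancestors of d5f53cb: {d5f53cb, fbbb5f0}.
fbbb5f0 is among them, so fast-forward is possible.

Yes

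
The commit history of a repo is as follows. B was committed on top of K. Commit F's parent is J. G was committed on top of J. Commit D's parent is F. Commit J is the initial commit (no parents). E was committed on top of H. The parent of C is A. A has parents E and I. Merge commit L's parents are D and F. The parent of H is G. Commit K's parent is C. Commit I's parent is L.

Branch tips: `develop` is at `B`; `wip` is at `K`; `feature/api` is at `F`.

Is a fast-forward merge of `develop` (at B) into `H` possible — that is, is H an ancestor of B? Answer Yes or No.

Yes

A fast-forward from H to B is possible iff H is an ancestor of B.
Ancestors of B: {A, B, C, D, E, F, G, H, I, J, K, L}.
H is among them, so fast-forward is possible.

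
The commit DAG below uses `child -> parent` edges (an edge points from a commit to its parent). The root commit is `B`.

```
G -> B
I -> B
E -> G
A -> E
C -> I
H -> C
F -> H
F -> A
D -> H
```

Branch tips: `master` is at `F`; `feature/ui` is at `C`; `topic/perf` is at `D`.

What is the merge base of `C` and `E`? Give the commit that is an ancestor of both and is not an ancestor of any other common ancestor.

Ancestors of C: {B, C, I}.
Ancestors of E: {B, E, G}.
Common ancestors: {B}.
The only common ancestor is B, so it is the merge base.

B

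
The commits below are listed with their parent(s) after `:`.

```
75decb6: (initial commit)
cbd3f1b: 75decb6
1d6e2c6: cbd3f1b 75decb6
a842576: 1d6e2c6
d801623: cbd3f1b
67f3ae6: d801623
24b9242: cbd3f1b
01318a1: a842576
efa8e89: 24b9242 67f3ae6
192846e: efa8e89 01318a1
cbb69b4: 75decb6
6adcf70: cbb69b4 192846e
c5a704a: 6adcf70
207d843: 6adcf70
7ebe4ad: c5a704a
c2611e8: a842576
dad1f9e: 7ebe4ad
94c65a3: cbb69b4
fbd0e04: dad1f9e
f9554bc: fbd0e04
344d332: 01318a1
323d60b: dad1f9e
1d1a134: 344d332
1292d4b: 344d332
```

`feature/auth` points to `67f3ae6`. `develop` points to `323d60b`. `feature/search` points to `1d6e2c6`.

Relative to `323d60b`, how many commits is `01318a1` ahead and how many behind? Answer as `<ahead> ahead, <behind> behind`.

0 ahead, 11 behind

Reachable from 01318a1: {01318a1, 1d6e2c6, 75decb6, a842576, cbd3f1b}.
Reachable from 323d60b: {01318a1, 192846e, 1d6e2c6, 24b9242, 323d60b, 67f3ae6, 6adcf70, 75decb6, 7ebe4ad, a842576, c5a704a, cbb69b4, cbd3f1b, d801623, dad1f9e, efa8e89}.
Only in 01318a1's history (ahead): {} — 0.
Only in 323d60b's history (behind): {192846e, 24b9242, 323d60b, 67f3ae6, 6adcf70, 7ebe4ad, c5a704a, cbb69b4, d801623, dad1f9e, efa8e89} — 11.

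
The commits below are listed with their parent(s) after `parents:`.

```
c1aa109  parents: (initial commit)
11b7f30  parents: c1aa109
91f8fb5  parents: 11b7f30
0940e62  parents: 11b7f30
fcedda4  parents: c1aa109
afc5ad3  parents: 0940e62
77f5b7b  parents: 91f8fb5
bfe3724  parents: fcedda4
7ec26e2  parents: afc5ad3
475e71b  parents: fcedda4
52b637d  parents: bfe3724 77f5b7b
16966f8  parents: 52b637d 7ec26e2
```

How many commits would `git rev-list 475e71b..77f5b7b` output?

3

Reachable from 77f5b7b: {11b7f30, 77f5b7b, 91f8fb5, c1aa109}.
Reachable from 475e71b: {475e71b, c1aa109, fcedda4}.
In 77f5b7b's history but not 475e71b's: {11b7f30, 77f5b7b, 91f8fb5} — 3 commits.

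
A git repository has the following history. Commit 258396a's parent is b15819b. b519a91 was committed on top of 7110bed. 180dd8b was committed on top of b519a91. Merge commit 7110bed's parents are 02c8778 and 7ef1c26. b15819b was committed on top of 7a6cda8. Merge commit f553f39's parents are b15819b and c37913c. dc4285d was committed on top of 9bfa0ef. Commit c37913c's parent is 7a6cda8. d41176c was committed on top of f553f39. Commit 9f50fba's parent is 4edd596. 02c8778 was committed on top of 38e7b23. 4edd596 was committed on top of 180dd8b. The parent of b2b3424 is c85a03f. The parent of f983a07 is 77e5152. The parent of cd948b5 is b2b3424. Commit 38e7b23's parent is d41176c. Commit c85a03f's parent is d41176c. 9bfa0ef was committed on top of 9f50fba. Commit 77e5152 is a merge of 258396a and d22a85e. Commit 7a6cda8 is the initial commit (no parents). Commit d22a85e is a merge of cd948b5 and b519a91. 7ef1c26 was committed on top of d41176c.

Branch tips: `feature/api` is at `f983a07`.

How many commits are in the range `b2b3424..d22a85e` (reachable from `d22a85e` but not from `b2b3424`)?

7

Reachable from d22a85e: {02c8778, 38e7b23, 7110bed, 7a6cda8, 7ef1c26, b15819b, b2b3424, b519a91, c37913c, c85a03f, cd948b5, d22a85e, d41176c, f553f39}.
Reachable from b2b3424: {7a6cda8, b15819b, b2b3424, c37913c, c85a03f, d41176c, f553f39}.
In d22a85e's history but not b2b3424's: {02c8778, 38e7b23, 7110bed, 7ef1c26, b519a91, cd948b5, d22a85e} — 7 commits.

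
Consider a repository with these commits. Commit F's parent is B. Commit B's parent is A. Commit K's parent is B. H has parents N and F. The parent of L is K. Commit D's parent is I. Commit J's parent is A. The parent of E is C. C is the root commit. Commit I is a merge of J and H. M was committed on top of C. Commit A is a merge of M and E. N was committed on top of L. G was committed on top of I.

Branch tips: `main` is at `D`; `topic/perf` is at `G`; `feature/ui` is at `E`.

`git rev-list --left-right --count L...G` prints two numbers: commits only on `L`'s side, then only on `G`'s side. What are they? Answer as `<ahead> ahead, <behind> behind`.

Reachable from L: {A, B, C, E, K, L, M}.
Reachable from G: {A, B, C, E, F, G, H, I, J, K, L, M, N}.
Only in L's history (ahead): {} — 0.
Only in G's history (behind): {F, G, H, I, J, N} — 6.

0 ahead, 6 behind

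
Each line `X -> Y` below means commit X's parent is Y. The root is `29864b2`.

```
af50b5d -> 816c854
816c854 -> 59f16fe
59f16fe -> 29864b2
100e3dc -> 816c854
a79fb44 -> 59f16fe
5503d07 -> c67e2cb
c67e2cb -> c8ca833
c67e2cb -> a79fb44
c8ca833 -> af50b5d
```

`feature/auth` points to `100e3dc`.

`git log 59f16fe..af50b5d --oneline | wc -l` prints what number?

2

Reachable from af50b5d: {29864b2, 59f16fe, 816c854, af50b5d}.
Reachable from 59f16fe: {29864b2, 59f16fe}.
In af50b5d's history but not 59f16fe's: {816c854, af50b5d} — 2 commits.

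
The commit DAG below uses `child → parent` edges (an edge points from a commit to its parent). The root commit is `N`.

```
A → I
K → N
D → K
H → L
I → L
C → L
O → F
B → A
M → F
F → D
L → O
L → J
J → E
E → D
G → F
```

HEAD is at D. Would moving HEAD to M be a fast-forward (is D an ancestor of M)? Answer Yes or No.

Yes

A fast-forward from D to M is possible iff D is an ancestor of M.
Ancestors of M: {D, F, K, M, N}.
D is among them, so fast-forward is possible.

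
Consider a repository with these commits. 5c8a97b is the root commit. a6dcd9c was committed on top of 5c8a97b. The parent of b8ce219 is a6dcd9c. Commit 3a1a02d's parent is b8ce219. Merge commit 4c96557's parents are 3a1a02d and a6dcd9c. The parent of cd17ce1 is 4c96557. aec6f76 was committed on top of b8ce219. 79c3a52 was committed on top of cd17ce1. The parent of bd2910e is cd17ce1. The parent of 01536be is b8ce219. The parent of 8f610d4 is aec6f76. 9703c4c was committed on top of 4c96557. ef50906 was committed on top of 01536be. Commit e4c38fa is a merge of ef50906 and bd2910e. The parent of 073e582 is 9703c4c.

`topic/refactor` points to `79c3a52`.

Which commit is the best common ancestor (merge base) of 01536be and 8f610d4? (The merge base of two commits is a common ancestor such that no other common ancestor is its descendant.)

Ancestors of 01536be: {01536be, 5c8a97b, a6dcd9c, b8ce219}.
Ancestors of 8f610d4: {5c8a97b, 8f610d4, a6dcd9c, aec6f76, b8ce219}.
Common ancestors: {5c8a97b, a6dcd9c, b8ce219}.
Among these, b8ce219 is not an ancestor of any other common ancestor — it is the merge base.

b8ce219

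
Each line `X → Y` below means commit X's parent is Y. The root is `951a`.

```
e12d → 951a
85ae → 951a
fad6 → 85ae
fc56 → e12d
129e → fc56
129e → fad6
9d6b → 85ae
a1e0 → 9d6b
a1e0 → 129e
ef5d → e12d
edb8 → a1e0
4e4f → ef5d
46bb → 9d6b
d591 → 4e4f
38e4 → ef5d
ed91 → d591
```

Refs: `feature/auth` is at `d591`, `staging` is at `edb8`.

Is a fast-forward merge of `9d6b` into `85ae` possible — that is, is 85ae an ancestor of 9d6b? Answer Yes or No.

A fast-forward from 85ae to 9d6b is possible iff 85ae is an ancestor of 9d6b.
Ancestors of 9d6b: {85ae, 951a, 9d6b}.
85ae is among them, so fast-forward is possible.

Yes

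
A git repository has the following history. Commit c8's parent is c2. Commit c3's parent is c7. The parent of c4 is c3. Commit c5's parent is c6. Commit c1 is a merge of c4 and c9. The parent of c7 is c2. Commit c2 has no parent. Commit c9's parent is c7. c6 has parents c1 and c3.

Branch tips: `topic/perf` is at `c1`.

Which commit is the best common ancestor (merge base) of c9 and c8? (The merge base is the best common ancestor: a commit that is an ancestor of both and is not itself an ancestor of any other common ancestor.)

c2

Ancestors of c9: {c2, c7, c9}.
Ancestors of c8: {c2, c8}.
Common ancestors: {c2}.
The only common ancestor is c2, so it is the merge base.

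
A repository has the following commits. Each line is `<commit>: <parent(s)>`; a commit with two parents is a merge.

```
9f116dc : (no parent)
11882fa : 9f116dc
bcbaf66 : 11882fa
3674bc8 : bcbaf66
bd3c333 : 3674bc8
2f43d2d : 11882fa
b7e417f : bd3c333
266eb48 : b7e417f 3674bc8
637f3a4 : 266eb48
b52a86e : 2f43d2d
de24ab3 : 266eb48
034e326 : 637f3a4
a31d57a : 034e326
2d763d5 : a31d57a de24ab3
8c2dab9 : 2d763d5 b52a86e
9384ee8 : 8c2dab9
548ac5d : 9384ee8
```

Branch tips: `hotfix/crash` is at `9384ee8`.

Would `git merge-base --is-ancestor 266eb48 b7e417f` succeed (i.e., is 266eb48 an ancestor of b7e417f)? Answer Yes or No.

No

Ancestors of b7e417f: {11882fa, 3674bc8, 9f116dc, b7e417f, bcbaf66, bd3c333}.
266eb48 is not in that set, so it is not an ancestor of b7e417f.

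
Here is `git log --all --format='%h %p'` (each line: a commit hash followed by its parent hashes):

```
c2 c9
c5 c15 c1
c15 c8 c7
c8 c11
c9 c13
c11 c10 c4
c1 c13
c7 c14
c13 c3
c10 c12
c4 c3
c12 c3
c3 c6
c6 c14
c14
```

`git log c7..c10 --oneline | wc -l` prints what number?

Reachable from c10: {c10, c12, c14, c3, c6}.
Reachable from c7: {c14, c7}.
In c10's history but not c7's: {c10, c12, c3, c6} — 4 commits.

4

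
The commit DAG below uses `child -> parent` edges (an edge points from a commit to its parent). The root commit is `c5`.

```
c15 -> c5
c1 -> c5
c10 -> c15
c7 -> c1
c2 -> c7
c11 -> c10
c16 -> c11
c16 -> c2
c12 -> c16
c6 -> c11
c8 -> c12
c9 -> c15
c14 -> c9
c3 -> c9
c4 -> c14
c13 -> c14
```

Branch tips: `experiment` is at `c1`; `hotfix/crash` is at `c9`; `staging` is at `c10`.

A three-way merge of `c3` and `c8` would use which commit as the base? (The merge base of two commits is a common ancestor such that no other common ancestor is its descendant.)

Ancestors of c3: {c15, c3, c5, c9}.
Ancestors of c8: {c1, c10, c11, c12, c15, c16, c2, c5, c7, c8}.
Common ancestors: {c15, c5}.
Among these, c15 is not an ancestor of any other common ancestor — it is the merge base.

c15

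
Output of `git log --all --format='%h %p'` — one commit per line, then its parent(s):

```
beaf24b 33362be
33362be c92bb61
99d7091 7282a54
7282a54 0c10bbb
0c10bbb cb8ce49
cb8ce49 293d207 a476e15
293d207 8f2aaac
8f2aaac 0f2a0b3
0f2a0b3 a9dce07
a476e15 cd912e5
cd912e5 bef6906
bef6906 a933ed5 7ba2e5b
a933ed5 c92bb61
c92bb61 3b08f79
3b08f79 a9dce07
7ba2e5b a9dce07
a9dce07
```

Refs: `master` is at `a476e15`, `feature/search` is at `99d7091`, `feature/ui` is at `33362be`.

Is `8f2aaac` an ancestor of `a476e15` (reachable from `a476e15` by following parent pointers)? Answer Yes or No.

No

Ancestors of a476e15: {3b08f79, 7ba2e5b, a476e15, a933ed5, a9dce07, bef6906, c92bb61, cd912e5}.
8f2aaac is not in that set, so it is not an ancestor of a476e15.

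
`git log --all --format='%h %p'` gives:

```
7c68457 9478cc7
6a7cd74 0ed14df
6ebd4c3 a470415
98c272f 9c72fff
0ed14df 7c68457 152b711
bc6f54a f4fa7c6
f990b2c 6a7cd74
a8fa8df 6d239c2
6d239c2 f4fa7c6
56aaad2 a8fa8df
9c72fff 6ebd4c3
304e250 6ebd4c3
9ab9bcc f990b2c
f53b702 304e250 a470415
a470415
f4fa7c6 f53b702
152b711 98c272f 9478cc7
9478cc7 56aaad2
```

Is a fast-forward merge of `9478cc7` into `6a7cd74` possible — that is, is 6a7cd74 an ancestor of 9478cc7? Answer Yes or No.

No

A fast-forward from 6a7cd74 to 9478cc7 is possible iff 6a7cd74 is an ancestor of 9478cc7.
Ancestors of 9478cc7: {304e250, 56aaad2, 6d239c2, 6ebd4c3, 9478cc7, a470415, a8fa8df, f4fa7c6, f53b702}.
6a7cd74 is not among them, so fast-forward is not possible.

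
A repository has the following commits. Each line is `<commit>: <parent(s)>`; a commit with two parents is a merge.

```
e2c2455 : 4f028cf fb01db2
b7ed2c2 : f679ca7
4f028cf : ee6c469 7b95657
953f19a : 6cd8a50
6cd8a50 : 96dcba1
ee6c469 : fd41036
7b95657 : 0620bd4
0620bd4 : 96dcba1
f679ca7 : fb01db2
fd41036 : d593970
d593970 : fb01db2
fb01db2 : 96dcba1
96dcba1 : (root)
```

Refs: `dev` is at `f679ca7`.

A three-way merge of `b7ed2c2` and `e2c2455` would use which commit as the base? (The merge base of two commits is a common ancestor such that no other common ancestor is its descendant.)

fb01db2

Ancestors of b7ed2c2: {96dcba1, b7ed2c2, f679ca7, fb01db2}.
Ancestors of e2c2455: {0620bd4, 4f028cf, 7b95657, 96dcba1, d593970, e2c2455, ee6c469, fb01db2, fd41036}.
Common ancestors: {96dcba1, fb01db2}.
Among these, fb01db2 is not an ancestor of any other common ancestor — it is the merge base.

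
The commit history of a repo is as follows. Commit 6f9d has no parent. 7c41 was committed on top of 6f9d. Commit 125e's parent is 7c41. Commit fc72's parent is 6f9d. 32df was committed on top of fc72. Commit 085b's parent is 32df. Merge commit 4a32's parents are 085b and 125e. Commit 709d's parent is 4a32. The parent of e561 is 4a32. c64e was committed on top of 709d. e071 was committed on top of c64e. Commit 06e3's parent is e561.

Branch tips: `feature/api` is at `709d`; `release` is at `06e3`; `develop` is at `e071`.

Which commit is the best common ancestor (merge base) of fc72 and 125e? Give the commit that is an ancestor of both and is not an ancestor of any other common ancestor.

Ancestors of fc72: {6f9d, fc72}.
Ancestors of 125e: {125e, 6f9d, 7c41}.
Common ancestors: {6f9d}.
The only common ancestor is 6f9d, so it is the merge base.

6f9d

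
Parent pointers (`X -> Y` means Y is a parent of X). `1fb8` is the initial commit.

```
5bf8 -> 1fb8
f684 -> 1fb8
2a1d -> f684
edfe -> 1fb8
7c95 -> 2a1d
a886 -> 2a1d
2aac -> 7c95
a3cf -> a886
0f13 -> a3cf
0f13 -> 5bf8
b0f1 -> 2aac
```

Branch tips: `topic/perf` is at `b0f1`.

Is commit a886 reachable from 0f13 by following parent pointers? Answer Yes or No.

Ancestors of 0f13 (commits reachable by following parents): {0f13, 1fb8, 2a1d, 5bf8, a3cf, a886, f684}.
a886 is in that set, so it is an ancestor of 0f13.

Yes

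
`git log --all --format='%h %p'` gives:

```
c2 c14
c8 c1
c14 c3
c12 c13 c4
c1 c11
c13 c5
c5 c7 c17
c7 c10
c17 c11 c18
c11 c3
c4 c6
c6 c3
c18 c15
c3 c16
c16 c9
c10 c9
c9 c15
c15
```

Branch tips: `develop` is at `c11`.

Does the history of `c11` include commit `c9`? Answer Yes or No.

Ancestors of c11 (commits reachable by following parents): {c11, c15, c16, c3, c9}.
c9 is in that set, so it is an ancestor of c11.

Yes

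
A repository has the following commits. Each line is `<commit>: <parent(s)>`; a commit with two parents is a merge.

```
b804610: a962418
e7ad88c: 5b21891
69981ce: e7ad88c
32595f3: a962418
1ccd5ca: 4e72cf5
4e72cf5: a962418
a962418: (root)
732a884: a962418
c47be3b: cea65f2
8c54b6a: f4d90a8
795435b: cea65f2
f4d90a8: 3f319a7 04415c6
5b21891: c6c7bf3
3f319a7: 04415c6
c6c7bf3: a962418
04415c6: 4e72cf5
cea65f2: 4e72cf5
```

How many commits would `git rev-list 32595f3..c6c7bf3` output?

1

Reachable from c6c7bf3: {a962418, c6c7bf3}.
Reachable from 32595f3: {32595f3, a962418}.
In c6c7bf3's history but not 32595f3's: {c6c7bf3} — 1 commit.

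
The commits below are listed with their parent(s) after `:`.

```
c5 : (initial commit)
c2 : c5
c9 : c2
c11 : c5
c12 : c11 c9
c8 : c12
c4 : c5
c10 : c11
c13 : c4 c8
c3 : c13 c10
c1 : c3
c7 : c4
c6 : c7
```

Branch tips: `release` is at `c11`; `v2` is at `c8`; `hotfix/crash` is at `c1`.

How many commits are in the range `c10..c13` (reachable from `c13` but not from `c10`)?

Reachable from c13: {c11, c12, c13, c2, c4, c5, c8, c9}.
Reachable from c10: {c10, c11, c5}.
In c13's history but not c10's: {c12, c13, c2, c4, c8, c9} — 6 commits.

6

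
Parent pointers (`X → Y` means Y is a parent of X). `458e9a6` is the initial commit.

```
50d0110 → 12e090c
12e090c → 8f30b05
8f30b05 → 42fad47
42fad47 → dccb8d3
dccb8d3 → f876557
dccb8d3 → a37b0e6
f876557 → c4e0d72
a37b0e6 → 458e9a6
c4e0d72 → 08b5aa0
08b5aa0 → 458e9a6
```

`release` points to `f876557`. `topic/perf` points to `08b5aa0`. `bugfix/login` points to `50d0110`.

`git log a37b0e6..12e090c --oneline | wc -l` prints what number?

Reachable from 12e090c: {08b5aa0, 12e090c, 42fad47, 458e9a6, 8f30b05, a37b0e6, c4e0d72, dccb8d3, f876557}.
Reachable from a37b0e6: {458e9a6, a37b0e6}.
In 12e090c's history but not a37b0e6's: {08b5aa0, 12e090c, 42fad47, 8f30b05, c4e0d72, dccb8d3, f876557} — 7 commits.

7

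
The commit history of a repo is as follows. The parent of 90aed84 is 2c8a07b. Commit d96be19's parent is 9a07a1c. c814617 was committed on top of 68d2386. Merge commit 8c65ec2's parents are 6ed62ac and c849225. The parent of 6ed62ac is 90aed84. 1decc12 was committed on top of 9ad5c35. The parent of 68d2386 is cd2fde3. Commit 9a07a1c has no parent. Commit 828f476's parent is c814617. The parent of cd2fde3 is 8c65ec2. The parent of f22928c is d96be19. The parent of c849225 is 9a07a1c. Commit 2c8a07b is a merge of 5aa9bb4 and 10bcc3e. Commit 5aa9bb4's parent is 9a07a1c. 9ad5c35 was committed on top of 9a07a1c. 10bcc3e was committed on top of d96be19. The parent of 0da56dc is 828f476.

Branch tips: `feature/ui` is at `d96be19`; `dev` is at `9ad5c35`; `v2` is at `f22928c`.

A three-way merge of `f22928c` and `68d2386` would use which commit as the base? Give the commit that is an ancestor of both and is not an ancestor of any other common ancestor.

d96be19

Ancestors of f22928c: {9a07a1c, d96be19, f22928c}.
Ancestors of 68d2386: {10bcc3e, 2c8a07b, 5aa9bb4, 68d2386, 6ed62ac, 8c65ec2, 90aed84, 9a07a1c, c849225, cd2fde3, d96be19}.
Common ancestors: {9a07a1c, d96be19}.
Among these, d96be19 is not an ancestor of any other common ancestor — it is the merge base.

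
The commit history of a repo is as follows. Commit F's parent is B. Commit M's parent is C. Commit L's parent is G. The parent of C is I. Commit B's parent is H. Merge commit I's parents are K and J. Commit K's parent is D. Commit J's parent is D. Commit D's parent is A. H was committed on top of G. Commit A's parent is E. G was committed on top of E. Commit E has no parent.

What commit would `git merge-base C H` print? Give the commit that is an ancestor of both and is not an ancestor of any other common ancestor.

E

Ancestors of C: {A, C, D, E, I, J, K}.
Ancestors of H: {E, G, H}.
Common ancestors: {E}.
The only common ancestor is E, so it is the merge base.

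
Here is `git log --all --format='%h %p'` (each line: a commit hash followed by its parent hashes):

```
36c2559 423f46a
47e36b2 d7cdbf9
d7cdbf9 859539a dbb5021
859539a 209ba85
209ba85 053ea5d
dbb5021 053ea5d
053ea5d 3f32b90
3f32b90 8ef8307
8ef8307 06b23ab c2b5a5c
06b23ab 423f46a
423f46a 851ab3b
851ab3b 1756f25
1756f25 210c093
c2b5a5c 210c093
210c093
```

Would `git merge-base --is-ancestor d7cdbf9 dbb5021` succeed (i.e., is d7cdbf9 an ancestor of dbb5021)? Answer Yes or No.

Ancestors of dbb5021: {053ea5d, 06b23ab, 1756f25, 210c093, 3f32b90, 423f46a, 851ab3b, 8ef8307, c2b5a5c, dbb5021}.
d7cdbf9 is not in that set, so it is not an ancestor of dbb5021.

No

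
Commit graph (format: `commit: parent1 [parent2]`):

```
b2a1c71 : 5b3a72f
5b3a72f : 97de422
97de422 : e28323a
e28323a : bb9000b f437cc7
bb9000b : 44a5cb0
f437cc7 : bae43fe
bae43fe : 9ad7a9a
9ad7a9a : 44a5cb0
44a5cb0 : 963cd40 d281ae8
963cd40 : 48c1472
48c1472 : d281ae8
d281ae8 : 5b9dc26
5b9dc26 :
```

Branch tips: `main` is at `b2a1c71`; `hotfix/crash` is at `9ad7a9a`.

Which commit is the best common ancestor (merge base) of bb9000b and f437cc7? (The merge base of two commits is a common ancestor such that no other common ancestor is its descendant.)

Ancestors of bb9000b: {44a5cb0, 48c1472, 5b9dc26, 963cd40, bb9000b, d281ae8}.
Ancestors of f437cc7: {44a5cb0, 48c1472, 5b9dc26, 963cd40, 9ad7a9a, bae43fe, d281ae8, f437cc7}.
Common ancestors: {44a5cb0, 48c1472, 5b9dc26, 963cd40, d281ae8}.
Among these, 44a5cb0 is not an ancestor of any other common ancestor — it is the merge base.

44a5cb0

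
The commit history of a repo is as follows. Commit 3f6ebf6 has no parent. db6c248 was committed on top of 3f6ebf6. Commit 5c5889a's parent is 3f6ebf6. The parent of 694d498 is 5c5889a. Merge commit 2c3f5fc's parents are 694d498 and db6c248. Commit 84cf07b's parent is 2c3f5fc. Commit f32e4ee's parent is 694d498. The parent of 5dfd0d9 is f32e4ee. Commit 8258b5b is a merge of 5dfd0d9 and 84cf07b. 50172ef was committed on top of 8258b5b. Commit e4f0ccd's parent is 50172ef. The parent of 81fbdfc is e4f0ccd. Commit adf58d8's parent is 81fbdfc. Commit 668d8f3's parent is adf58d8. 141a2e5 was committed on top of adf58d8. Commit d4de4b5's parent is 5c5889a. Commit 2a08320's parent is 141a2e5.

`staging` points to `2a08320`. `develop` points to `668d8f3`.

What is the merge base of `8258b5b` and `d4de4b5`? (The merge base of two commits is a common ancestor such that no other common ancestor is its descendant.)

Ancestors of 8258b5b: {2c3f5fc, 3f6ebf6, 5c5889a, 5dfd0d9, 694d498, 8258b5b, 84cf07b, db6c248, f32e4ee}.
Ancestors of d4de4b5: {3f6ebf6, 5c5889a, d4de4b5}.
Common ancestors: {3f6ebf6, 5c5889a}.
Among these, 5c5889a is not an ancestor of any other common ancestor — it is the merge base.

5c5889a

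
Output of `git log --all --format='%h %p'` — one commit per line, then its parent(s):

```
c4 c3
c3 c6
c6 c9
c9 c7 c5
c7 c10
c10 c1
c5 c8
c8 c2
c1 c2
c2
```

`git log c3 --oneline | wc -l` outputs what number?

Walking parent pointers from c3: reachable set = {c1, c10, c2, c3, c5, c6, c7, c8, c9}.
That is 9 commits.

9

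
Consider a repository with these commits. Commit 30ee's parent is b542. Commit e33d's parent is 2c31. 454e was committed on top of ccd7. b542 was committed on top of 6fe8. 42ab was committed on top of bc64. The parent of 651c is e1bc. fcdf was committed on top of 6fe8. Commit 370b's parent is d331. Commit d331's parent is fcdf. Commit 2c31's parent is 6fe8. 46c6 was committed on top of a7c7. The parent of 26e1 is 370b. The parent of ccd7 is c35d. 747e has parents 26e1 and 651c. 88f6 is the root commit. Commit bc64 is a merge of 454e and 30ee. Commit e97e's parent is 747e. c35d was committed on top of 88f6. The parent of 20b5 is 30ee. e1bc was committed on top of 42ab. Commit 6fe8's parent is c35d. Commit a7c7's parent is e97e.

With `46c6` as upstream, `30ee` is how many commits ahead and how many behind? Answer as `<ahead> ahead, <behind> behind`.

Reachable from 30ee: {30ee, 6fe8, 88f6, b542, c35d}.
Reachable from 46c6: {26e1, 30ee, 370b, 42ab, 454e, 46c6, 651c, 6fe8, 747e, 88f6, a7c7, b542, bc64, c35d, ccd7, d331, e1bc, e97e, fcdf}.
Only in 30ee's history (ahead): {} — 0.
Only in 46c6's history (behind): {26e1, 370b, 42ab, 454e, 46c6, 651c, 747e, a7c7, bc64, ccd7, d331, e1bc, e97e, fcdf} — 14.

0 ahead, 14 behind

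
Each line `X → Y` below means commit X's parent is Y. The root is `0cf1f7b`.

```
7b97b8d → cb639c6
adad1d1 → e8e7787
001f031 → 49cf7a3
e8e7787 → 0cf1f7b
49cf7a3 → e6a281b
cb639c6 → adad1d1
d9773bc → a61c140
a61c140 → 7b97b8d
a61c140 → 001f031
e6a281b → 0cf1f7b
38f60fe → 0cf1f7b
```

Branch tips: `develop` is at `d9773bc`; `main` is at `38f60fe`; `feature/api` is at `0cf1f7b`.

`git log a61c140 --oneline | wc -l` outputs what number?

9

Walking parent pointers from a61c140: reachable set = {001f031, 0cf1f7b, 49cf7a3, 7b97b8d, a61c140, adad1d1, cb639c6, e6a281b, e8e7787}.
That is 9 commits.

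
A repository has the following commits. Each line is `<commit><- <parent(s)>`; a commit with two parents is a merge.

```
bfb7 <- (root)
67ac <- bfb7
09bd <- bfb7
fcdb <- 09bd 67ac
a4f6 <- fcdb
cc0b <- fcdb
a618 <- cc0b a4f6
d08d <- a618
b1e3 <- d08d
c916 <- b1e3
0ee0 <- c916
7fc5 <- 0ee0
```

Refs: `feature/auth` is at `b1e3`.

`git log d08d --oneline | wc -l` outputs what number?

8

Walking parent pointers from d08d: reachable set = {09bd, 67ac, a4f6, a618, bfb7, cc0b, d08d, fcdb}.
That is 8 commits.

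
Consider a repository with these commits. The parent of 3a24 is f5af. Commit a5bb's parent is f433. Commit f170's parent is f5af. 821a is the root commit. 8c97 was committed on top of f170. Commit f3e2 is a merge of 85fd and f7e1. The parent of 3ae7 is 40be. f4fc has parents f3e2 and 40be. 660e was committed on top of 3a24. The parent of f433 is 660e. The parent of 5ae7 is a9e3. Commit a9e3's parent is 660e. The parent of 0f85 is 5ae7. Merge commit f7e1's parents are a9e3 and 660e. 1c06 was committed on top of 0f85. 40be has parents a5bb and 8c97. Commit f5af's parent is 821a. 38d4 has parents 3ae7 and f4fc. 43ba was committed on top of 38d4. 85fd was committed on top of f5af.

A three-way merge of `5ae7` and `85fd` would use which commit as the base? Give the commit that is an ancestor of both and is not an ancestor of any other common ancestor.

f5af

Ancestors of 5ae7: {3a24, 5ae7, 660e, 821a, a9e3, f5af}.
Ancestors of 85fd: {821a, 85fd, f5af}.
Common ancestors: {821a, f5af}.
Among these, f5af is not an ancestor of any other common ancestor — it is the merge base.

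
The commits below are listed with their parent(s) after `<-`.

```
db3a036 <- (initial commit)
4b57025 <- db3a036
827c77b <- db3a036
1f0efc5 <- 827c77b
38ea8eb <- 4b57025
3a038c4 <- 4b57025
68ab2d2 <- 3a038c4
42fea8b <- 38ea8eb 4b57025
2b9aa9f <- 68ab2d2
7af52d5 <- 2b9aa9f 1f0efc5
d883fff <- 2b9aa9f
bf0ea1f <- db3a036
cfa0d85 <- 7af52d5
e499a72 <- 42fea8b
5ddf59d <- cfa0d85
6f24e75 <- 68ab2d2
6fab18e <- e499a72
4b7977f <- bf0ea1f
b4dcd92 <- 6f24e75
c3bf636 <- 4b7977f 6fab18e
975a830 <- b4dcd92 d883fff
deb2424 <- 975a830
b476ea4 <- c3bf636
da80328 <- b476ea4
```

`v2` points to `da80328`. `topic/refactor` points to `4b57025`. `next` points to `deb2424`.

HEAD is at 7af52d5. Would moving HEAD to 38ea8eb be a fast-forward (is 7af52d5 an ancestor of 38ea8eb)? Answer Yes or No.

A fast-forward from 7af52d5 to 38ea8eb is possible iff 7af52d5 is an ancestor of 38ea8eb.
Ancestors of 38ea8eb: {38ea8eb, 4b57025, db3a036}.
7af52d5 is not among them, so fast-forward is not possible.

No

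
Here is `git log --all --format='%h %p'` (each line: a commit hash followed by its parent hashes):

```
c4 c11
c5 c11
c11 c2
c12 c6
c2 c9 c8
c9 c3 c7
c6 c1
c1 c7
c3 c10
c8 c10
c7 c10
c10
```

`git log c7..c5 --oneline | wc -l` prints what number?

6

Reachable from c5: {c10, c11, c2, c3, c5, c7, c8, c9}.
Reachable from c7: {c10, c7}.
In c5's history but not c7's: {c11, c2, c3, c5, c8, c9} — 6 commits.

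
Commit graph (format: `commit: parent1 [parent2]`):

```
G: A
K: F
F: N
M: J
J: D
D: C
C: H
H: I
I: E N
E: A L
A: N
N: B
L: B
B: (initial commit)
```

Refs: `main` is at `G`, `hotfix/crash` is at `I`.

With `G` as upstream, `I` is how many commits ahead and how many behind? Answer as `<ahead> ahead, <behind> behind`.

Reachable from I: {A, B, E, I, L, N}.
Reachable from G: {A, B, G, N}.
Only in I's history (ahead): {E, I, L} — 3.
Only in G's history (behind): {G} — 1.

3 ahead, 1 behind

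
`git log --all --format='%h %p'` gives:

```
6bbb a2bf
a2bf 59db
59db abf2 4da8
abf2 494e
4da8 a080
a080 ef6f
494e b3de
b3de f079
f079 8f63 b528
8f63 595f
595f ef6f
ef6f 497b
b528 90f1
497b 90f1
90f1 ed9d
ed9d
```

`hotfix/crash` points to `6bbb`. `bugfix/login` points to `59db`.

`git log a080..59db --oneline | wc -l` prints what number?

Reachable from 59db: {494e, 497b, 4da8, 595f, 59db, 8f63, 90f1, a080, abf2, b3de, b528, ed9d, ef6f, f079}.
Reachable from a080: {497b, 90f1, a080, ed9d, ef6f}.
In 59db's history but not a080's: {494e, 4da8, 595f, 59db, 8f63, abf2, b3de, b528, f079} — 9 commits.

9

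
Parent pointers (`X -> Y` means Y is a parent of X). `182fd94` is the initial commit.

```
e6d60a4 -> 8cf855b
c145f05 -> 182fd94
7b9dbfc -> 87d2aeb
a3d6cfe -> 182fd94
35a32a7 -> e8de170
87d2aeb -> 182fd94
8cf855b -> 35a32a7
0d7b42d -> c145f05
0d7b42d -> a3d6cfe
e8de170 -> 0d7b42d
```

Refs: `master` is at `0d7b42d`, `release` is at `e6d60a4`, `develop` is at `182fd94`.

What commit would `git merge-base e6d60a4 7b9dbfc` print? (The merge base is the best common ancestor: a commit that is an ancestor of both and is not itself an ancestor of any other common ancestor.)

182fd94

Ancestors of e6d60a4: {0d7b42d, 182fd94, 35a32a7, 8cf855b, a3d6cfe, c145f05, e6d60a4, e8de170}.
Ancestors of 7b9dbfc: {182fd94, 7b9dbfc, 87d2aeb}.
Common ancestors: {182fd94}.
The only common ancestor is 182fd94, so it is the merge base.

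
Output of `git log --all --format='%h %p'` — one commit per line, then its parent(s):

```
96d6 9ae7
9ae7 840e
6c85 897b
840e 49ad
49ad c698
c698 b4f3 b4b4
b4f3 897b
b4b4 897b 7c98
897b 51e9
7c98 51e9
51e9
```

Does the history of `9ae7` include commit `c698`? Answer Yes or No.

Yes

Ancestors of 9ae7 (commits reachable by following parents): {49ad, 51e9, 7c98, 840e, 897b, 9ae7, b4b4, b4f3, c698}.
c698 is in that set, so it is an ancestor of 9ae7.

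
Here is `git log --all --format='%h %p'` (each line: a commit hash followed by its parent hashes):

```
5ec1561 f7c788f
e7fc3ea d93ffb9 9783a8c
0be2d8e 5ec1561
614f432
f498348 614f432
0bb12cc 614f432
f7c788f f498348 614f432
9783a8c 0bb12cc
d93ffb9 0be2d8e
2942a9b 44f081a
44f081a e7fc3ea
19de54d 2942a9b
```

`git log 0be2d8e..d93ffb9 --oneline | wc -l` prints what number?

1

Reachable from d93ffb9: {0be2d8e, 5ec1561, 614f432, d93ffb9, f498348, f7c788f}.
Reachable from 0be2d8e: {0be2d8e, 5ec1561, 614f432, f498348, f7c788f}.
In d93ffb9's history but not 0be2d8e's: {d93ffb9} — 1 commit.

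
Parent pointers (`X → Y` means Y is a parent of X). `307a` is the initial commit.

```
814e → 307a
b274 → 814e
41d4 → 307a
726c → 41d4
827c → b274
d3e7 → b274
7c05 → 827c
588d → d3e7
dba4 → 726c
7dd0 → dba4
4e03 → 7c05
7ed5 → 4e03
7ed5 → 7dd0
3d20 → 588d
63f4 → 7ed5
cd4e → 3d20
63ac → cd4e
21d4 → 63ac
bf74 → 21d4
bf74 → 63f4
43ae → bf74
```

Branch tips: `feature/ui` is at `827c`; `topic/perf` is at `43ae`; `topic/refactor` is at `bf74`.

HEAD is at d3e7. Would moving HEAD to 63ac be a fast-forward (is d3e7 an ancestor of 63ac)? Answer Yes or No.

Yes

A fast-forward from d3e7 to 63ac is possible iff d3e7 is an ancestor of 63ac.
Ancestors of 63ac: {307a, 3d20, 588d, 63ac, 814e, b274, cd4e, d3e7}.
d3e7 is among them, so fast-forward is possible.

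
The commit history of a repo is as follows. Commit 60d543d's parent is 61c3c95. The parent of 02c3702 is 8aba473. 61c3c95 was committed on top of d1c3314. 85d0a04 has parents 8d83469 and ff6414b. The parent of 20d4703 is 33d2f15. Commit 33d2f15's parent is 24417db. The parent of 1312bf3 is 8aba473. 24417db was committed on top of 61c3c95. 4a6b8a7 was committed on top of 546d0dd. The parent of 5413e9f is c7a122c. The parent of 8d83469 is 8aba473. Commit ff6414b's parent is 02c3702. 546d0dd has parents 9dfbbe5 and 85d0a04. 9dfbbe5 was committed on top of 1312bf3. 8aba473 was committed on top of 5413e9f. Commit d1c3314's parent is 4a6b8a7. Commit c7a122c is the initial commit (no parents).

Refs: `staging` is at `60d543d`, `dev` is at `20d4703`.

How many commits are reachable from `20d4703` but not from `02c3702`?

12

Reachable from 20d4703: {02c3702, 1312bf3, 20d4703, 24417db, 33d2f15, 4a6b8a7, 5413e9f, 546d0dd, 61c3c95, 85d0a04, 8aba473, 8d83469, 9dfbbe5, c7a122c, d1c3314, ff6414b}.
Reachable from 02c3702: {02c3702, 5413e9f, 8aba473, c7a122c}.
In 20d4703's history but not 02c3702's: {1312bf3, 20d4703, 24417db, 33d2f15, 4a6b8a7, 546d0dd, 61c3c95, 85d0a04, 8d83469, 9dfbbe5, d1c3314, ff6414b} — 12 commits.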